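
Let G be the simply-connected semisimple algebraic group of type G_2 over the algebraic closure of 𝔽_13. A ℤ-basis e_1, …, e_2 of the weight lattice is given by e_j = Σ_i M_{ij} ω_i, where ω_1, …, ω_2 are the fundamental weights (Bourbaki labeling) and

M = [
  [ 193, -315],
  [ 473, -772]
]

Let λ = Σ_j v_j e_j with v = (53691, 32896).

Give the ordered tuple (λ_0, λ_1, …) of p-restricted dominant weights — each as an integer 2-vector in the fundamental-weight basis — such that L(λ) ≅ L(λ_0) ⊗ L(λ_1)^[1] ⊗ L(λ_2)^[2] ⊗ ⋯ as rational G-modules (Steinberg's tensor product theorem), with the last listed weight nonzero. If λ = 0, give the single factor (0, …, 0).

Compute c_i = Σ_j M_{ij} v_j with v = (53691, 32896):
  c_1 = (193)·(53691) + (-315)·(32896) = 123
  c_2 = (473)·(53691) + (-772)·(32896) = 131
Expand coordinatewise in base 13:
  c_1 = 123 = 6·13^0 + 9·13^1
  c_2 = 131 = 1·13^0 + 10·13^1
p-restricted factor λ_0 = (6, 1)
p-restricted factor λ_1 = (9, 10)

((6, 1), (9, 10))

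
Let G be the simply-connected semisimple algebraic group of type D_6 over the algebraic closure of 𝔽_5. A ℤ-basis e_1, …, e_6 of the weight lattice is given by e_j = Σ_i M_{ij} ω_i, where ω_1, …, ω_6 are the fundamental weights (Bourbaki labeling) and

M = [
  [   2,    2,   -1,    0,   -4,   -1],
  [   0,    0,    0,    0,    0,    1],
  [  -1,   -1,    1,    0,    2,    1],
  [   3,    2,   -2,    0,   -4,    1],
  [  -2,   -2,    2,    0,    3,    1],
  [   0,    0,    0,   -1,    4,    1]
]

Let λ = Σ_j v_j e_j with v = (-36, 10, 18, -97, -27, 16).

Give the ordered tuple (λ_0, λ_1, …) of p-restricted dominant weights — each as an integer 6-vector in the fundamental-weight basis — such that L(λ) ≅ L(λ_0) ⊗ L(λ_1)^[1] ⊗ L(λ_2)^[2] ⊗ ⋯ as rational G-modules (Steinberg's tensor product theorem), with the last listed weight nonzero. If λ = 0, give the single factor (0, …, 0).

((2, 1, 1, 0, 3, 0), (4, 3, 1, 0, 4, 1))

Converting to the ω-basis (c_i = row i of M dotted with v = (-36, 10, 18, -97, -27, 16)):
  c_1 = (2)·(-36) + 2·10 + (-1)·(18) + (0)·(-97) + (-4)·(-27) + (-1)·(16) = 22
  c_2 = (0)·(-36) + 0·10 + 0·18 + (0)·(-97) + (0)·(-27) + 1·16 = 16
  c_3 = (-1)·(-36) + (-1)·(10) + 1·18 + (0)·(-97) + (2)·(-27) + 1·16 = 6
  c_4 = (3)·(-36) + 2·10 + (-2)·(18) + (0)·(-97) + (-4)·(-27) + 1·16 = 0
  c_5 = (-2)·(-36) + (-2)·(10) + 2·18 + (0)·(-97) + (3)·(-27) + 1·16 = 23
  c_6 = (0)·(-36) + 0·10 + 0·18 + (-1)·(-97) + (4)·(-27) + 1·16 = 5
p = 5; digits c_i = Σ_j d_{ij}·5^j, 0 ≤ d_{ij} < 5:
  c_1 = 22 = 2·5^0 + 4·5^1
  c_2 = 16 = 1·5^0 + 3·5^1
  c_3 = 6 = 1·5^0 + 1·5^1
  c_4 = 0
  c_5 = 23 = 3·5^0 + 4·5^1
  c_6 = 5 = 0·5^0 + 1·5^1
Factor λ_0 = (2, 1, 1, 0, 3, 0)
Factor λ_1 = (4, 3, 1, 0, 4, 1)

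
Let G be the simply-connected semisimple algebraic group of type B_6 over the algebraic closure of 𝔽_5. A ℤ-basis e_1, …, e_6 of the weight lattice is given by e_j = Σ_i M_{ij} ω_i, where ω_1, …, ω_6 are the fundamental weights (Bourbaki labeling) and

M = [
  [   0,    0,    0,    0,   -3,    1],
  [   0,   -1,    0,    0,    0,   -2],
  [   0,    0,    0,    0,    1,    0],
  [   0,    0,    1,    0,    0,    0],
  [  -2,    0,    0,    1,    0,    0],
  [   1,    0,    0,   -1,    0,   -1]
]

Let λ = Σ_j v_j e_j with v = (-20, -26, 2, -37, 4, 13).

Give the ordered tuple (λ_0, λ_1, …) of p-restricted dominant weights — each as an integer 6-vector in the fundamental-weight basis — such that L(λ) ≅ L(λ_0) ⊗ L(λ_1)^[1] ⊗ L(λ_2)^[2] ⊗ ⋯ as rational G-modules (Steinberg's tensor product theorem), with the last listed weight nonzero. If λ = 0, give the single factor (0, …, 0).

((1, 0, 4, 2, 3, 4),)

In the fundamental-weight basis, λ has coordinates c = M·v (v = (-20, -26, 2, -37, 4, 13)):
  c_1 = (0)·(-20) + (0)·(-26) + 0·2 + (0)·(-37) + (-3)·(4) + 1·13 = 1
  c_2 = (0)·(-20) + (-1)·(-26) + 0·2 + (0)·(-37) + 0·4 + (-2)·(13) = 0
  c_3 = (0)·(-20) + (0)·(-26) + 0·2 + (0)·(-37) + 1·4 + 0·13 = 4
  c_4 = (0)·(-20) + (0)·(-26) + 1·2 + (0)·(-37) + 0·4 + 0·13 = 2
  c_5 = (-2)·(-20) + (0)·(-26) + 0·2 + (1)·(-37) + 0·4 + 0·13 = 3
  c_6 = (1)·(-20) + (0)·(-26) + 0·2 + (-1)·(-37) + 0·4 + (-1)·(13) = 4
Base-5 expansion of each c_i:
  c_1 = 1 = 1·5^0
  c_2 = 0
  c_3 = 4 = 4·5^0
  c_4 = 2 = 2·5^0
  c_5 = 3 = 3·5^0
  c_6 = 4 = 4·5^0
p-restricted factor λ_0 = (1, 0, 4, 2, 3, 4)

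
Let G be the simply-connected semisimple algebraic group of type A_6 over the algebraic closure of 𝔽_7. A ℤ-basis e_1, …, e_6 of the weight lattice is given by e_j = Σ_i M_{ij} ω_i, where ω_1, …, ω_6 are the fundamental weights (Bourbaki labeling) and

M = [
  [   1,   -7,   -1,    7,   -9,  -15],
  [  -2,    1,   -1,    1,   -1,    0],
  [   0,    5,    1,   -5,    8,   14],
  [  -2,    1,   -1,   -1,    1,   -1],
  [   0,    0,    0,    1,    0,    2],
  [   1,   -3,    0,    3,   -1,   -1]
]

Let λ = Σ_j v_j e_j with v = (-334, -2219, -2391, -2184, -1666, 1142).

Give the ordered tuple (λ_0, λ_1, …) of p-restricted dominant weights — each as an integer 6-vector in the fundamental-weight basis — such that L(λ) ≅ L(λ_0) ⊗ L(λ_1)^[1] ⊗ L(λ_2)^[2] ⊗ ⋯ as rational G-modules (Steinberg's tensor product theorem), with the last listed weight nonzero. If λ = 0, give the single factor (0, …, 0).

ω-coordinates c = M·v, v = (-334, -2219, -2391, -2184, -1666, 1142):
  c_1 = (1)·(-334) + (-7)·(-2219) + (-1)·(-2391) + (7)·(-2184) + (-9)·(-1666) + (-15)·(1142) = 166
  c_2 = (-2)·(-334) + (1)·(-2219) + (-1)·(-2391) + (1)·(-2184) + (-1)·(-1666) + 0·1142 = 322
  c_3 = (0)·(-334) + (5)·(-2219) + (1)·(-2391) + (-5)·(-2184) + (8)·(-1666) + 14·1142 = 94
  c_4 = (-2)·(-334) + (1)·(-2219) + (-1)·(-2391) + (-1)·(-2184) + (1)·(-1666) + (-1)·(1142) = 216
  c_5 = (0)·(-334) + (0)·(-2219) + (0)·(-2391) + (1)·(-2184) + (0)·(-1666) + 2·1142 = 100
  c_6 = (1)·(-334) + (-3)·(-2219) + (0)·(-2391) + (3)·(-2184) + (-1)·(-1666) + (-1)·(1142) = 295
Expand coordinatewise in base 7:
  c_1 = 166 = 5·7^0 + 2·7^1 + 3·7^2
  c_2 = 322 = 0·7^0 + 4·7^1 + 6·7^2
  c_3 = 94 = 3·7^0 + 6·7^1 + 1·7^2
  c_4 = 216 = 6·7^0 + 2·7^1 + 4·7^2
  c_5 = 100 = 2·7^0 + 0·7^1 + 2·7^2
  c_6 = 295 = 1·7^0 + 0·7^1 + 6·7^2
λ_0 = (5, 0, 3, 6, 2, 1)
λ_1 = (2, 4, 6, 2, 0, 0)
λ_2 = (3, 6, 1, 4, 2, 6)

((5, 0, 3, 6, 2, 1), (2, 4, 6, 2, 0, 0), (3, 6, 1, 4, 2, 6))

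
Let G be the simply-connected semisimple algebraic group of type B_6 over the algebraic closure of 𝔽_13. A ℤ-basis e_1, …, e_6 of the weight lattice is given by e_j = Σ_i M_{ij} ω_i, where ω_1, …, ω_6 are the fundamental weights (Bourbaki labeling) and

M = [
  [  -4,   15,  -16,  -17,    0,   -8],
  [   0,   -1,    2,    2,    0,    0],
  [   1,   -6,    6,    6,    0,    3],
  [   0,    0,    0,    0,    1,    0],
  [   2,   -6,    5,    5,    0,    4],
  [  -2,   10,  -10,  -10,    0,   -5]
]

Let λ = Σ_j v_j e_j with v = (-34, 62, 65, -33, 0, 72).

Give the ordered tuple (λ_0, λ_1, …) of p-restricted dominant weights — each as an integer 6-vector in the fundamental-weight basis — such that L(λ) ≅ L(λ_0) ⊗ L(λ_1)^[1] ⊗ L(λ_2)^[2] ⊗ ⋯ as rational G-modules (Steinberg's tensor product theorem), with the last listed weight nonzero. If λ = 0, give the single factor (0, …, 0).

((11, 2, 2, 0, 8, 8),)

Converting to the ω-basis (c_i = row i of M dotted with v = (-34, 62, 65, -33, 0, 72)):
  c_1 = (-4)·(-34) + 15·62 + (-16)·(65) + (-17)·(-33) + 0·0 + (-8)·(72) = 11
  c_2 = (0)·(-34) + (-1)·(62) + 2·65 + (2)·(-33) + 0·0 + 0·72 = 2
  c_3 = (1)·(-34) + (-6)·(62) + 6·65 + (6)·(-33) + 0·0 + 3·72 = 2
  c_4 = (0)·(-34) + 0·62 + 0·65 + (0)·(-33) + 1·0 + 0·72 = 0
  c_5 = (2)·(-34) + (-6)·(62) + 5·65 + (5)·(-33) + 0·0 + 4·72 = 8
  c_6 = (-2)·(-34) + 10·62 + (-10)·(65) + (-10)·(-33) + 0·0 + (-5)·(72) = 8
Expand coordinatewise in base 13:
  c_1 = 11 = 11·13^0
  c_2 = 2 = 2·13^0
  c_3 = 2 = 2·13^0
  c_4 = 0
  c_5 = 8 = 8·13^0
  c_6 = 8 = 8·13^0
p-restricted factor λ_0 = (11, 2, 2, 0, 8, 8)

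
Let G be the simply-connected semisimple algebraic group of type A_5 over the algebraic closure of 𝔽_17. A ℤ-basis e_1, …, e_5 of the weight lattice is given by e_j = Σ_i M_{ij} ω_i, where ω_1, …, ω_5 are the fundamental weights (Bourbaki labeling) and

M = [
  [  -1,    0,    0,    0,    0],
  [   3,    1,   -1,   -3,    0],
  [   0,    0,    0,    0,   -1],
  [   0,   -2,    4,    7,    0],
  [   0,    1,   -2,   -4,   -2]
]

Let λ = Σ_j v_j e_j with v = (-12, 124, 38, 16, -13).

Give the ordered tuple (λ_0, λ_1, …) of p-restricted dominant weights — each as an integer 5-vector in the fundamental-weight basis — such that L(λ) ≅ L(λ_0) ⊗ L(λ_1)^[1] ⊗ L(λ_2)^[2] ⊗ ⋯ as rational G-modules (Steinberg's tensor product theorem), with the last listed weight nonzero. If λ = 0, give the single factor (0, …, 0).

((12, 2, 13, 16, 10),)

Change of basis e → ω: c = M·v where v = (-12, 124, 38, 16, -13):
  c_1 = (-1)·(-12) + 0·124 + 0·38 + 0·16 + (0)·(-13) = 12
  c_2 = (3)·(-12) + 1·124 + (-1)·(38) + (-3)·(16) + (0)·(-13) = 2
  c_3 = (0)·(-12) + 0·124 + 0·38 + 0·16 + (-1)·(-13) = 13
  c_4 = (0)·(-12) + (-2)·(124) + 4·38 + 7·16 + (0)·(-13) = 16
  c_5 = (0)·(-12) + 1·124 + (-2)·(38) + (-4)·(16) + (-2)·(-13) = 10
Base-17 expansion of each c_i:
  c_1 = 12 = 12·17^0
  c_2 = 2 = 2·17^0
  c_3 = 13 = 13·17^0
  c_4 = 16 = 16·17^0
  c_5 = 10 = 10·17^0
Factor λ_0 = (12, 2, 13, 16, 10)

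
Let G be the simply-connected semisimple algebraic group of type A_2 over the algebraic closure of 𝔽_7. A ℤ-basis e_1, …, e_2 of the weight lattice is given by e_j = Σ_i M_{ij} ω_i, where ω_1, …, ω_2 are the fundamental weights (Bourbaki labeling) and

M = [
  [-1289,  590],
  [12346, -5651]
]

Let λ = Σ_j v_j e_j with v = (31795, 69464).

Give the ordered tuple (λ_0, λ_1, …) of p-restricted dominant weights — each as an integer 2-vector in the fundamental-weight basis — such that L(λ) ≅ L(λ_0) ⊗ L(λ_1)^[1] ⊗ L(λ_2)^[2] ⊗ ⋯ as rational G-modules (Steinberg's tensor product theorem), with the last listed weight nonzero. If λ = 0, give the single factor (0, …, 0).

Compute c_i = Σ_j M_{ij} v_j with v = (31795, 69464):
  c_1 = (-1289)·(31795) + 590·69464 = 5
  c_2 = 12346·31795 + (-5651)·(69464) = 6
Base-7 expansion of each c_i:
  c_1 = 5 = 5·7^0
  c_2 = 6 = 6·7^0
Factor λ_0 = (5, 6)

((5, 6),)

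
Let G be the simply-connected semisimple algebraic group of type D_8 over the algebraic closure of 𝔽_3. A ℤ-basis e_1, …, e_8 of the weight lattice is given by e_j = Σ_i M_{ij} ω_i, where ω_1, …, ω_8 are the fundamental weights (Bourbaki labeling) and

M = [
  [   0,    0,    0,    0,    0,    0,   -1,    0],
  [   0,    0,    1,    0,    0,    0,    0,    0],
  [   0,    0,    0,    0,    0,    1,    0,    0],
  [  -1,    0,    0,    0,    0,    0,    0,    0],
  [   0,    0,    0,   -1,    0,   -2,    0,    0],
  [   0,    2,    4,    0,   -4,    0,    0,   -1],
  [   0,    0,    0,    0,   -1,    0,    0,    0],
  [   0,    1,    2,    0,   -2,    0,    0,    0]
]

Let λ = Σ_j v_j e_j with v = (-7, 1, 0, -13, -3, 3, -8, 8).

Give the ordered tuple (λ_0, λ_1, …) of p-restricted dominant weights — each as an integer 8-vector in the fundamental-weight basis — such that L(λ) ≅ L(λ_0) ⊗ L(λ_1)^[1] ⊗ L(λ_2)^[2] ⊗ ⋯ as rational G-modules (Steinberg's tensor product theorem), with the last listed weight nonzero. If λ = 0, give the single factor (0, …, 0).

Converting to the ω-basis (c_i = row i of M dotted with v = (-7, 1, 0, -13, -3, 3, -8, 8)):
  c_1 = 0*-7 + 0*1 + 0*0 + 0*-13 + 0*-3 + 0*3 + -1*-8 + 0*8 = 8
  c_2 = 0*-7 + 0*1 + 1*0 + 0*-13 + 0*-3 + 0*3 + 0*-8 + 0*8 = 0
  c_3 = 0*-7 + 0*1 + 0*0 + 0*-13 + 0*-3 + 1*3 + 0*-8 + 0*8 = 3
  c_4 = -1*-7 + 0*1 + 0*0 + 0*-13 + 0*-3 + 0*3 + 0*-8 + 0*8 = 7
  c_5 = 0*-7 + 0*1 + 0*0 + -1*-13 + 0*-3 + -2*3 + 0*-8 + 0*8 = 7
  c_6 = 0*-7 + 2*1 + 4*0 + 0*-13 + -4*-3 + 0*3 + 0*-8 + -1*8 = 6
  c_7 = 0*-7 + 0*1 + 0*0 + 0*-13 + -1*-3 + 0*3 + 0*-8 + 0*8 = 3
  c_8 = 0*-7 + 1*1 + 2*0 + 0*-13 + -2*-3 + 0*3 + 0*-8 + 0*8 = 7
Base-3 expansion of each c_i:
  c_1 = 8 = 2·3^0 + 2·3^1
  c_2 = 0
  c_3 = 3 = 0·3^0 + 1·3^1
  c_4 = 7 = 1·3^0 + 2·3^1
  c_5 = 7 = 1·3^0 + 2·3^1
  c_6 = 6 = 0·3^0 + 2·3^1
  c_7 = 3 = 0·3^0 + 1·3^1
  c_8 = 7 = 1·3^0 + 2·3^1
p-restricted factor λ_0 = (2, 0, 0, 1, 1, 0, 0, 1)
p-restricted factor λ_1 = (2, 0, 1, 2, 2, 2, 1, 2)

((2, 0, 0, 1, 1, 0, 0, 1), (2, 0, 1, 2, 2, 2, 1, 2))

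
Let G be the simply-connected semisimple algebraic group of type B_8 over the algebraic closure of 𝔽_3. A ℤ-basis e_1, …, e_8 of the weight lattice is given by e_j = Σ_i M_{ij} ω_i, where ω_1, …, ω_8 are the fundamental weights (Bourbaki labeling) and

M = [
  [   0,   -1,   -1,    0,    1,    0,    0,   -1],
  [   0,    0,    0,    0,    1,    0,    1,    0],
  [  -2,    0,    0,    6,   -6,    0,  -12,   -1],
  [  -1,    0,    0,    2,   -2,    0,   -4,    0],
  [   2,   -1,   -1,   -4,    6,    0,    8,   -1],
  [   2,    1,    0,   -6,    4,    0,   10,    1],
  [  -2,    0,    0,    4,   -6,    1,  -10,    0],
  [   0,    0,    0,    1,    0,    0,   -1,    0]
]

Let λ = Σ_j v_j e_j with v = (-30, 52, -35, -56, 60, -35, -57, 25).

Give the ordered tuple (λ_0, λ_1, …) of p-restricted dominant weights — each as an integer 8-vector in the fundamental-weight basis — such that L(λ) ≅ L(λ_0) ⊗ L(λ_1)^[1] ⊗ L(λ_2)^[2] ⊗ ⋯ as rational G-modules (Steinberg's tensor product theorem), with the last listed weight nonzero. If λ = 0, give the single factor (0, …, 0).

((0, 0, 2, 2, 2, 2, 2, 1), (0, 1, 1, 2, 2, 1, 0, 0), (2, 0, 2, 2, 2, 2, 1, 0))

Change of basis e → ω: c = M·v where v = (-30, 52, -35, -56, 60, -35, -57, 25):
  c_1 = (0)·(-30) + (-1)·(52) + (-1)·(-35) + (0)·(-56) + 1·60 + (0)·(-35) + (0)·(-57) + (-1)·(25) = 18
  c_2 = (0)·(-30) + 0·52 + (0)·(-35) + (0)·(-56) + 1·60 + (0)·(-35) + (1)·(-57) + 0·25 = 3
  c_3 = (-2)·(-30) + 0·52 + (0)·(-35) + (6)·(-56) + (-6)·(60) + (0)·(-35) + (-12)·(-57) + (-1)·(25) = 23
  c_4 = (-1)·(-30) + 0·52 + (0)·(-35) + (2)·(-56) + (-2)·(60) + (0)·(-35) + (-4)·(-57) + 0·25 = 26
  c_5 = (2)·(-30) + (-1)·(52) + (-1)·(-35) + (-4)·(-56) + 6·60 + (0)·(-35) + (8)·(-57) + (-1)·(25) = 26
  c_6 = (2)·(-30) + 1·52 + (0)·(-35) + (-6)·(-56) + 4·60 + (0)·(-35) + (10)·(-57) + 1·25 = 23
  c_7 = (-2)·(-30) + 0·52 + (0)·(-35) + (4)·(-56) + (-6)·(60) + (1)·(-35) + (-10)·(-57) + 0·25 = 11
  c_8 = (0)·(-30) + 0·52 + (0)·(-35) + (1)·(-56) + 0·60 + (0)·(-35) + (-1)·(-57) + 0·25 = 1
p = 3; digits c_i = Σ_j d_{ij}·3^j, 0 ≤ d_{ij} < 3:
  c_1 = 18 = 0·3^0 + 0·3^1 + 2·3^2
  c_2 = 3 = 0·3^0 + 1·3^1
  c_3 = 23 = 2·3^0 + 1·3^1 + 2·3^2
  c_4 = 26 = 2·3^0 + 2·3^1 + 2·3^2
  c_5 = 26 = 2·3^0 + 2·3^1 + 2·3^2
  c_6 = 23 = 2·3^0 + 1·3^1 + 2·3^2
  c_7 = 11 = 2·3^0 + 0·3^1 + 1·3^2
  c_8 = 1 = 1·3^0
λ_0 = (0, 0, 2, 2, 2, 2, 2, 1)
λ_1 = (0, 1, 1, 2, 2, 1, 0, 0)
λ_2 = (2, 0, 2, 2, 2, 2, 1, 0)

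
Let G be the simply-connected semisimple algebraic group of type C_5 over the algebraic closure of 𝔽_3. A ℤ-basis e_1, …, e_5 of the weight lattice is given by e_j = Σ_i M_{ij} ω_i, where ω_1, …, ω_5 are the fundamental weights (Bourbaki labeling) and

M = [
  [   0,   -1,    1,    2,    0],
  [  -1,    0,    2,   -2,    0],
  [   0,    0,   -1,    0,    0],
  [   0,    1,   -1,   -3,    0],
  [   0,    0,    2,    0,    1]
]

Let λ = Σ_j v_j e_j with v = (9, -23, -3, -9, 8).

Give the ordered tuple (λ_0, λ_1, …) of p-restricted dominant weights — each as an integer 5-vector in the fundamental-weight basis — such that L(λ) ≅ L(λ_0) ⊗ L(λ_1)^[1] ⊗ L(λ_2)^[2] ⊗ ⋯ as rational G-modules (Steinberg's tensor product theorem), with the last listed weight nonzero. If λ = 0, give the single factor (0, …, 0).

((2, 0, 0, 1, 2), (0, 1, 1, 2, 0))

Compute c_i = Σ_j M_{ij} v_j with v = (9, -23, -3, -9, 8):
  c_1 = (0)·(9) + (-1)·(-23) + (1)·(-3) + (2)·(-9) + (0)·(8) = 2
  c_2 = (-1)·(9) + (0)·(-23) + (2)·(-3) + (-2)·(-9) + (0)·(8) = 3
  c_3 = (0)·(9) + (0)·(-23) + (-1)·(-3) + (0)·(-9) + (0)·(8) = 3
  c_4 = (0)·(9) + (1)·(-23) + (-1)·(-3) + (-3)·(-9) + (0)·(8) = 7
  c_5 = (0)·(9) + (0)·(-23) + (2)·(-3) + (0)·(-9) + (1)·(8) = 2
Writing each c_i in base p = 3:
  c_1 = 2 = 2·3^0
  c_2 = 3 = 0·3^0 + 1·3^1
  c_3 = 3 = 0·3^0 + 1·3^1
  c_4 = 7 = 1·3^0 + 2·3^1
  c_5 = 2 = 2·3^0
λ_0 = (2, 0, 0, 1, 2)
λ_1 = (0, 1, 1, 2, 0)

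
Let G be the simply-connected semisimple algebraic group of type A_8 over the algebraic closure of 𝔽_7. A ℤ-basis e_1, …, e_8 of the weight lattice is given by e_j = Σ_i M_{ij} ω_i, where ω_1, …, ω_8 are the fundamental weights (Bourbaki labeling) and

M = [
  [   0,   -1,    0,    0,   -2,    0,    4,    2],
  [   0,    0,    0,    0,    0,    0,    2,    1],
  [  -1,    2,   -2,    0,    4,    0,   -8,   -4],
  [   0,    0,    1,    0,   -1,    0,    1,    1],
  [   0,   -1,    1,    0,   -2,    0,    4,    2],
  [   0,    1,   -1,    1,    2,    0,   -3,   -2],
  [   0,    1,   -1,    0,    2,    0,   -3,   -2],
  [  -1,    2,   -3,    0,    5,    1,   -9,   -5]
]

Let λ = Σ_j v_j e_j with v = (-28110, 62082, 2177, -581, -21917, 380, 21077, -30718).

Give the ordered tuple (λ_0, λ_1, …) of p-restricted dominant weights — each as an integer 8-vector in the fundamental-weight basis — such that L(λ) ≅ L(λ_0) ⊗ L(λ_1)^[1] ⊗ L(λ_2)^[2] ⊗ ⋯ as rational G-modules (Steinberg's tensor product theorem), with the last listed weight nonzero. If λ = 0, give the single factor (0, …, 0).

Compute c_i = Σ_j M_{ij} v_j with v = (-28110, 62082, 2177, -581, -21917, 380, 21077, -30718):
  c_1 = (0)·(-28110) + (-1)·(62082) + (0)·(2177) + (0)·(-581) + (-2)·(-21917) + (0)·(380) + (4)·(21077) + (2)·(-30718) = 4624
  c_2 = (0)·(-28110) + (0)·(62082) + (0)·(2177) + (0)·(-581) + (0)·(-21917) + (0)·(380) + (2)·(21077) + (1)·(-30718) = 11436
  c_3 = (-1)·(-28110) + (2)·(62082) + (-2)·(2177) + (0)·(-581) + (4)·(-21917) + (0)·(380) + (-8)·(21077) + (-4)·(-30718) = 14508
  c_4 = (0)·(-28110) + (0)·(62082) + (1)·(2177) + (0)·(-581) + (-1)·(-21917) + (0)·(380) + (1)·(21077) + (1)·(-30718) = 14453
  c_5 = (0)·(-28110) + (-1)·(62082) + (1)·(2177) + (0)·(-581) + (-2)·(-21917) + (0)·(380) + (4)·(21077) + (2)·(-30718) = 6801
  c_6 = (0)·(-28110) + (1)·(62082) + (-1)·(2177) + (1)·(-581) + (2)·(-21917) + (0)·(380) + (-3)·(21077) + (-2)·(-30718) = 13695
  c_7 = (0)·(-28110) + (1)·(62082) + (-1)·(2177) + (0)·(-581) + (2)·(-21917) + (0)·(380) + (-3)·(21077) + (-2)·(-30718) = 14276
  c_8 = (-1)·(-28110) + (2)·(62082) + (-3)·(2177) + (0)·(-581) + (5)·(-21917) + (1)·(380) + (-9)·(21077) + (-5)·(-30718) = 435
p = 7; digits c_i = Σ_j d_{ij}·7^j, 0 ≤ d_{ij} < 7:
  c_1 = 4624 = 4·7^0 + 2·7^1 + 3·7^2 + 6·7^3 + 1·7^4
  c_2 = 11436 = 5·7^0 + 2·7^1 + 2·7^2 + 5·7^3 + 4·7^4
  c_3 = 14508 = 4·7^0 + 0·7^1 + 2·7^2 + 0·7^3 + 6·7^4
  c_4 = 14453 = 5·7^0 + 6·7^1 + 0·7^2 + 0·7^3 + 6·7^4
  c_5 = 6801 = 4·7^0 + 5·7^1 + 5·7^2 + 5·7^3 + 2·7^4
  c_6 = 13695 = 3·7^0 + 3·7^1 + 6·7^2 + 4·7^3 + 5·7^4
  c_7 = 14276 = 3·7^0 + 2·7^1 + 4·7^2 + 6·7^3 + 5·7^4
  c_8 = 435 = 1·7^0 + 6·7^1 + 1·7^2 + 1·7^3
Factor λ_0 = (4, 5, 4, 5, 4, 3, 3, 1)
Factor λ_1 = (2, 2, 0, 6, 5, 3, 2, 6)
Factor λ_2 = (3, 2, 2, 0, 5, 6, 4, 1)
Factor λ_3 = (6, 5, 0, 0, 5, 4, 6, 1)
Factor λ_4 = (1, 4, 6, 6, 2, 5, 5, 0)

((4, 5, 4, 5, 4, 3, 3, 1), (2, 2, 0, 6, 5, 3, 2, 6), (3, 2, 2, 0, 5, 6, 4, 1), (6, 5, 0, 0, 5, 4, 6, 1), (1, 4, 6, 6, 2, 5, 5, 0))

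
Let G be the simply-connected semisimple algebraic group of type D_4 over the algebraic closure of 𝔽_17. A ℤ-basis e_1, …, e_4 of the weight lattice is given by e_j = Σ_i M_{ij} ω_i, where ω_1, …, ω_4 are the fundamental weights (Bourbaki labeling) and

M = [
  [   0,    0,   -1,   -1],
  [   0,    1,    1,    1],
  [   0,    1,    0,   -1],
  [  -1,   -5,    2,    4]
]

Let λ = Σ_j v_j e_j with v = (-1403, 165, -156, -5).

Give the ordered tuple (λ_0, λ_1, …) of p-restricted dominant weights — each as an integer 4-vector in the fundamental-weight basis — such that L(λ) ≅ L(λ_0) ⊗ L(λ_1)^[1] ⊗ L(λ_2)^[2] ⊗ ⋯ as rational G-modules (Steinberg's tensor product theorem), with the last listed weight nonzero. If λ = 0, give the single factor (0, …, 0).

In the fundamental-weight basis, λ has coordinates c = M·v (v = (-1403, 165, -156, -5)):
  c_1 = 0*-1403 + 0*165 + -1*-156 + -1*-5 = 161
  c_2 = 0*-1403 + 1*165 + 1*-156 + 1*-5 = 4
  c_3 = 0*-1403 + 1*165 + 0*-156 + -1*-5 = 170
  c_4 = -1*-1403 + -5*165 + 2*-156 + 4*-5 = 246
p = 17; digits c_i = Σ_j d_{ij}·17^j, 0 ≤ d_{ij} < 17:
  c_1 = 161 = 8·17^0 + 9·17^1
  c_2 = 4 = 4·17^0
  c_3 = 170 = 0·17^0 + 10·17^1
  c_4 = 246 = 8·17^0 + 14·17^1
Factor λ_0 = (8, 4, 0, 8)
Factor λ_1 = (9, 0, 10, 14)

((8, 4, 0, 8), (9, 0, 10, 14))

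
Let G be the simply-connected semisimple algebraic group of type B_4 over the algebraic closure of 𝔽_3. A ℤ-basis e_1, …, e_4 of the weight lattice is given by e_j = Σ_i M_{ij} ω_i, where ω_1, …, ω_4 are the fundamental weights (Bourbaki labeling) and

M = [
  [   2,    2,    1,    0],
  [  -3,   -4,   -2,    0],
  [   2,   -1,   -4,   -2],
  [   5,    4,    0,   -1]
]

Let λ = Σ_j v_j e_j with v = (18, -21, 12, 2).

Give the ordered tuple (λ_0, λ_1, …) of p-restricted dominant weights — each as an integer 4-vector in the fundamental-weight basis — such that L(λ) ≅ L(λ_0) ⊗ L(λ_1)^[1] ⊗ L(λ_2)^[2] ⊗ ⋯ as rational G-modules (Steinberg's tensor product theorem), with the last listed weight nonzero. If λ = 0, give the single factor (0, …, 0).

In the fundamental-weight basis, λ has coordinates c = M·v (v = (18, -21, 12, 2)):
  c_1 = 2*18 + 2*-21 + 1*12 + 0*2 = 6
  c_2 = -3*18 + -4*-21 + -2*12 + 0*2 = 6
  c_3 = 2*18 + -1*-21 + -4*12 + -2*2 = 5
  c_4 = 5*18 + 4*-21 + 0*12 + -1*2 = 4
Base-3 expansion of each c_i:
  c_1 = 6 = 0·3^0 + 2·3^1
  c_2 = 6 = 0·3^0 + 2·3^1
  c_3 = 5 = 2·3^0 + 1·3^1
  c_4 = 4 = 1·3^0 + 1·3^1
Factor λ_0 = (0, 0, 2, 1)
Factor λ_1 = (2, 2, 1, 1)

((0, 0, 2, 1), (2, 2, 1, 1))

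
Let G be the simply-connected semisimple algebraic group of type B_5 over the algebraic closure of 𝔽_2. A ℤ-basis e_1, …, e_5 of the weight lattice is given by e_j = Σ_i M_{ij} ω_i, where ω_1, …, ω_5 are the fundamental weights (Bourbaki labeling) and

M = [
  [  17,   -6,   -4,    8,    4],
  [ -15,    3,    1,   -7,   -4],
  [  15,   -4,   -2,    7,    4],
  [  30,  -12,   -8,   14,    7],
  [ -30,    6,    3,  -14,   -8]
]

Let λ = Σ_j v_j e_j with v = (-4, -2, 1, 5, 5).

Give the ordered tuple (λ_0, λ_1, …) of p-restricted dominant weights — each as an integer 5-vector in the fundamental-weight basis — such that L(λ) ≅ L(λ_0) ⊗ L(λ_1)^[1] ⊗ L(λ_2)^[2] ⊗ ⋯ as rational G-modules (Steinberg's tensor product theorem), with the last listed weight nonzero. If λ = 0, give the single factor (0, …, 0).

ω-coordinates c = M·v, v = (-4, -2, 1, 5, 5):
  c_1 = (17)·(-4) + (-6)·(-2) + (-4)·(1) + 8·5 + 4·5 = 0
  c_2 = (-15)·(-4) + (3)·(-2) + 1·1 + (-7)·(5) + (-4)·(5) = 0
  c_3 = (15)·(-4) + (-4)·(-2) + (-2)·(1) + 7·5 + 4·5 = 1
  c_4 = (30)·(-4) + (-12)·(-2) + (-8)·(1) + 14·5 + 7·5 = 1
  c_5 = (-30)·(-4) + (6)·(-2) + 3·1 + (-14)·(5) + (-8)·(5) = 1
Expand coordinatewise in base 2:
  c_1 = 0
  c_2 = 0
  c_3 = 1 = 1·2^0
  c_4 = 1 = 1·2^0
  c_5 = 1 = 1·2^0
Factor λ_0 = (0, 0, 1, 1, 1)

((0, 0, 1, 1, 1),)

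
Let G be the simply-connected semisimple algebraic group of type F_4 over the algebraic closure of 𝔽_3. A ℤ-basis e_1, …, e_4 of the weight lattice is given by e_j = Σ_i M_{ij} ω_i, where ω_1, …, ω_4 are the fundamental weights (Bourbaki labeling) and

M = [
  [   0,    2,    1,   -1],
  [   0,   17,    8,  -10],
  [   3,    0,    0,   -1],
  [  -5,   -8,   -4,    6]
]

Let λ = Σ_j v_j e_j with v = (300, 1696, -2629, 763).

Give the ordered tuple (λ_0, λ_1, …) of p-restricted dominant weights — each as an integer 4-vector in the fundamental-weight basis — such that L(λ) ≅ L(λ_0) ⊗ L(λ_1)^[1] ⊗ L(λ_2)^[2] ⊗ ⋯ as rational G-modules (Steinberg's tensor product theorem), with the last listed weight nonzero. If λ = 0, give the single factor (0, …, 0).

((0, 2, 2, 2), (0, 2, 0, 2), (0, 0, 0, 2), (0, 0, 2, 0), (0, 2, 1, 0))

Change of basis e → ω: c = M·v where v = (300, 1696, -2629, 763):
  c_1 = 0*300 + 2*1696 + 1*-2629 + -1*763 = 0
  c_2 = 0*300 + 17*1696 + 8*-2629 + -10*763 = 170
  c_3 = 3*300 + 0*1696 + 0*-2629 + -1*763 = 137
  c_4 = -5*300 + -8*1696 + -4*-2629 + 6*763 = 26
Writing each c_i in base p = 3:
  c_1 = 0
  c_2 = 170 = 2·3^0 + 2·3^1 + 0·3^2 + 0·3^3 + 2·3^4
  c_3 = 137 = 2·3^0 + 0·3^1 + 0·3^2 + 2·3^3 + 1·3^4
  c_4 = 26 = 2·3^0 + 2·3^1 + 2·3^2
λ_0 = (0, 2, 2, 2)
λ_1 = (0, 2, 0, 2)
λ_2 = (0, 0, 0, 2)
λ_3 = (0, 0, 2, 0)
λ_4 = (0, 2, 1, 0)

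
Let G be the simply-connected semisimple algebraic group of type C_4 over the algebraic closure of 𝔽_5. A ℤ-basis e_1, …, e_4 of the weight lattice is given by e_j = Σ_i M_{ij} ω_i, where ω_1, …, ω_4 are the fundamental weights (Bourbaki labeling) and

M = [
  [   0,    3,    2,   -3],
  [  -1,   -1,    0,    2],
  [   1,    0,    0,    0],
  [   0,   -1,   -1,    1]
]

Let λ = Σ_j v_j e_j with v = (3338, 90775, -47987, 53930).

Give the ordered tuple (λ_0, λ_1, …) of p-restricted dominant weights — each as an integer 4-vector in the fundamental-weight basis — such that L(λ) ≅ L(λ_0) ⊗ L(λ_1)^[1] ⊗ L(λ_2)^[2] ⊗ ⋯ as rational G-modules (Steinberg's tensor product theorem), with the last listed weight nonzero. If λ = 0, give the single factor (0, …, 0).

((1, 2, 3, 2), (2, 4, 2, 3), (2, 4, 3, 0), (1, 4, 1, 4), (3, 1, 0, 2), (4, 4, 1, 3))

Converting to the ω-basis (c_i = row i of M dotted with v = (3338, 90775, -47987, 53930)):
  c_1 = 0*3338 + 3*90775 + 2*-47987 + -3*53930 = 14561
  c_2 = -1*3338 + -1*90775 + 0*-47987 + 2*53930 = 13747
  c_3 = 1*3338 + 0*90775 + 0*-47987 + 0*53930 = 3338
  c_4 = 0*3338 + -1*90775 + -1*-47987 + 1*53930 = 11142
Writing each c_i in base p = 5:
  c_1 = 14561 = 1·5^0 + 2·5^1 + 2·5^2 + 1·5^3 + 3·5^4 + 4·5^5
  c_2 = 13747 = 2·5^0 + 4·5^1 + 4·5^2 + 4·5^3 + 1·5^4 + 4·5^5
  c_3 = 3338 = 3·5^0 + 2·5^1 + 3·5^2 + 1·5^3 + 0·5^4 + 1·5^5
  c_4 = 11142 = 2·5^0 + 3·5^1 + 0·5^2 + 4·5^3 + 2·5^4 + 3·5^5
p-restricted factor λ_0 = (1, 2, 3, 2)
p-restricted factor λ_1 = (2, 4, 2, 3)
p-restricted factor λ_2 = (2, 4, 3, 0)
p-restricted factor λ_3 = (1, 4, 1, 4)
p-restricted factor λ_4 = (3, 1, 0, 2)
p-restricted factor λ_5 = (4, 4, 1, 3)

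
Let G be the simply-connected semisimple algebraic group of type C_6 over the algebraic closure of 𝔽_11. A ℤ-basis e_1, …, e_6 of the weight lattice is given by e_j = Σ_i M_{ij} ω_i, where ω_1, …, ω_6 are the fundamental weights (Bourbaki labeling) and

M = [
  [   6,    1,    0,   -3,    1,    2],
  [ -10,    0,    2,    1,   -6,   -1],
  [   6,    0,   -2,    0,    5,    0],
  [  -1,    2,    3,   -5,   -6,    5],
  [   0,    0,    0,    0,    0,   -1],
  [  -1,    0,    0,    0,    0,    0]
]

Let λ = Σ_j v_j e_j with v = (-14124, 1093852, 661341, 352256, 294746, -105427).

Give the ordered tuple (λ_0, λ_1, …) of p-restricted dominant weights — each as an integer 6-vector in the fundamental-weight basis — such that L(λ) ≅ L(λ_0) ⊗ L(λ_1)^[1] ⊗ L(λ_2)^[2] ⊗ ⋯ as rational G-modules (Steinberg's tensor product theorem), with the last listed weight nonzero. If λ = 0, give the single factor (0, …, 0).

Change of basis e → ω: c = M·v where v = (-14124, 1093852, 661341, 352256, 294746, -105427):
  c_1 = (6)·(-14124) + 1·1093852 + 0·661341 + (-3)·(352256) + 1·294746 + (2)·(-105427) = 36232
  c_2 = (-10)·(-14124) + 0·1093852 + 2·661341 + 1·352256 + (-6)·(294746) + (-1)·(-105427) = 153129
  c_3 = (6)·(-14124) + 0·1093852 + (-2)·(661341) + 0·352256 + 5·294746 + (0)·(-105427) = 66304
  c_4 = (-1)·(-14124) + 2·1093852 + 3·661341 + (-5)·(352256) + (-6)·(294746) + (5)·(-105427) = 128960
  c_5 = (0)·(-14124) + 0·1093852 + 0·661341 + 0·352256 + 0·294746 + (-1)·(-105427) = 105427
  c_6 = (-1)·(-14124) + 0·1093852 + 0·661341 + 0·352256 + 0·294746 + (0)·(-105427) = 14124
p = 11; digits c_i = Σ_j d_{ij}·11^j, 0 ≤ d_{ij} < 11:
  c_1 = 36232 = 9·11^0 + 4·11^1 + 2·11^2 + 5·11^3 + 2·11^4
  c_2 = 153129 = 9·11^0 + 5·11^1 + 0·11^2 + 5·11^3 + 10·11^4
  c_3 = 66304 = 7·11^0 + 10·11^1 + 8·11^2 + 5·11^3 + 4·11^4
  c_4 = 128960 = 7·11^0 + 8·11^1 + 9·11^2 + 8·11^3 + 8·11^4
  c_5 = 105427 = 3·11^0 + 3·11^1 + 2·11^2 + 2·11^3 + 7·11^4
  c_6 = 14124 = 0·11^0 + 8·11^1 + 6·11^2 + 10·11^3
λ_0 = (9, 9, 7, 7, 3, 0)
λ_1 = (4, 5, 10, 8, 3, 8)
λ_2 = (2, 0, 8, 9, 2, 6)
λ_3 = (5, 5, 5, 8, 2, 10)
λ_4 = (2, 10, 4, 8, 7, 0)

((9, 9, 7, 7, 3, 0), (4, 5, 10, 8, 3, 8), (2, 0, 8, 9, 2, 6), (5, 5, 5, 8, 2, 10), (2, 10, 4, 8, 7, 0))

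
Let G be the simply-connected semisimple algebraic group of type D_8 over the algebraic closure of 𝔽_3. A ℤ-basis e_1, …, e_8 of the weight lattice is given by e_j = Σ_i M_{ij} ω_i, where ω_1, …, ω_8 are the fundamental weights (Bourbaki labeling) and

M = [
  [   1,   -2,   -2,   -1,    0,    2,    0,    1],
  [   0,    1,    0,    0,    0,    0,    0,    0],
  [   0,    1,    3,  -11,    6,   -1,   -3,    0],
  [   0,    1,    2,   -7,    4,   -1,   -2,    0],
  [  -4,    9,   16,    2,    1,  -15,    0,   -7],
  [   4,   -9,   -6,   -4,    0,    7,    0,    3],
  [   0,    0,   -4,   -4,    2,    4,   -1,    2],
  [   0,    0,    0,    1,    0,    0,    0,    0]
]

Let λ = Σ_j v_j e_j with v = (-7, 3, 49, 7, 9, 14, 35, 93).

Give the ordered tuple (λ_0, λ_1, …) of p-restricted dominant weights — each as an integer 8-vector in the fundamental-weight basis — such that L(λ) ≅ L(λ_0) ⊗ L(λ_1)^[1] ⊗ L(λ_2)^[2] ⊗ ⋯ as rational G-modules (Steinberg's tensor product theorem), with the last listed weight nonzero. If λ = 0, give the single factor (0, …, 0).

((0, 0, 2, 1, 1, 0, 1, 1), (1, 1, 2, 1, 0, 0, 0, 2))

ω-coordinates c = M·v, v = (-7, 3, 49, 7, 9, 14, 35, 93):
  c_1 = (1)·(-7) + (-2)·(3) + (-2)·(49) + (-1)·(7) + (0)·(9) + (2)·(14) + (0)·(35) + (1)·(93) = 3
  c_2 = (0)·(-7) + (1)·(3) + (0)·(49) + (0)·(7) + (0)·(9) + (0)·(14) + (0)·(35) + (0)·(93) = 3
  c_3 = (0)·(-7) + (1)·(3) + (3)·(49) + (-11)·(7) + (6)·(9) + (-1)·(14) + (-3)·(35) + (0)·(93) = 8
  c_4 = (0)·(-7) + (1)·(3) + (2)·(49) + (-7)·(7) + (4)·(9) + (-1)·(14) + (-2)·(35) + (0)·(93) = 4
  c_5 = (-4)·(-7) + (9)·(3) + (16)·(49) + (2)·(7) + (1)·(9) + (-15)·(14) + (0)·(35) + (-7)·(93) = 1
  c_6 = (4)·(-7) + (-9)·(3) + (-6)·(49) + (-4)·(7) + (0)·(9) + (7)·(14) + (0)·(35) + (3)·(93) = 0
  c_7 = (0)·(-7) + (0)·(3) + (-4)·(49) + (-4)·(7) + (2)·(9) + (4)·(14) + (-1)·(35) + (2)·(93) = 1
  c_8 = (0)·(-7) + (0)·(3) + (0)·(49) + (1)·(7) + (0)·(9) + (0)·(14) + (0)·(35) + (0)·(93) = 7
Expand coordinatewise in base 3:
  c_1 = 3 = 0·3^0 + 1·3^1
  c_2 = 3 = 0·3^0 + 1·3^1
  c_3 = 8 = 2·3^0 + 2·3^1
  c_4 = 4 = 1·3^0 + 1·3^1
  c_5 = 1 = 1·3^0
  c_6 = 0
  c_7 = 1 = 1·3^0
  c_8 = 7 = 1·3^0 + 2·3^1
λ_0 = (0, 0, 2, 1, 1, 0, 1, 1)
λ_1 = (1, 1, 2, 1, 0, 0, 0, 2)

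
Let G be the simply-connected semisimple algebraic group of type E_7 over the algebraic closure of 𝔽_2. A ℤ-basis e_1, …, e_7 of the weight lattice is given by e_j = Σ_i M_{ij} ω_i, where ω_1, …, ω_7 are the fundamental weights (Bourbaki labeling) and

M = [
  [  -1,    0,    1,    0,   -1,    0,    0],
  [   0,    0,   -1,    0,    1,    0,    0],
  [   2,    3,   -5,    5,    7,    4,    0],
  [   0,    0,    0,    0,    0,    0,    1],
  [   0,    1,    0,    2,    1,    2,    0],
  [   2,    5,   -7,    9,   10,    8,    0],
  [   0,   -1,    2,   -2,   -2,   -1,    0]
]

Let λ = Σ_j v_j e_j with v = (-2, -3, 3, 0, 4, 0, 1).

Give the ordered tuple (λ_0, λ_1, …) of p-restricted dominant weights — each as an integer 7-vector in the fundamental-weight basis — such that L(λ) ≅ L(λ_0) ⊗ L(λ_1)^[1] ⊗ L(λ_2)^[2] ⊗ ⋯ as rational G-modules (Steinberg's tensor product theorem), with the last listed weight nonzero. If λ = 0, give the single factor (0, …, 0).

((1, 1, 0, 1, 1, 0, 1),)

Change of basis e → ω: c = M·v where v = (-2, -3, 3, 0, 4, 0, 1):
  c_1 = (-1)·(-2) + (0)·(-3) + (1)·(3) + (0)·(0) + (-1)·(4) + (0)·(0) + (0)·(1) = 1
  c_2 = (0)·(-2) + (0)·(-3) + (-1)·(3) + (0)·(0) + (1)·(4) + (0)·(0) + (0)·(1) = 1
  c_3 = (2)·(-2) + (3)·(-3) + (-5)·(3) + (5)·(0) + (7)·(4) + (4)·(0) + (0)·(1) = 0
  c_4 = (0)·(-2) + (0)·(-3) + (0)·(3) + (0)·(0) + (0)·(4) + (0)·(0) + (1)·(1) = 1
  c_5 = (0)·(-2) + (1)·(-3) + (0)·(3) + (2)·(0) + (1)·(4) + (2)·(0) + (0)·(1) = 1
  c_6 = (2)·(-2) + (5)·(-3) + (-7)·(3) + (9)·(0) + (10)·(4) + (8)·(0) + (0)·(1) = 0
  c_7 = (0)·(-2) + (-1)·(-3) + (2)·(3) + (-2)·(0) + (-2)·(4) + (-1)·(0) + (0)·(1) = 1
Expand coordinatewise in base 2:
  c_1 = 1 = 1·2^0
  c_2 = 1 = 1·2^0
  c_3 = 0
  c_4 = 1 = 1·2^0
  c_5 = 1 = 1·2^0
  c_6 = 0
  c_7 = 1 = 1·2^0
Factor λ_0 = (1, 1, 0, 1, 1, 0, 1)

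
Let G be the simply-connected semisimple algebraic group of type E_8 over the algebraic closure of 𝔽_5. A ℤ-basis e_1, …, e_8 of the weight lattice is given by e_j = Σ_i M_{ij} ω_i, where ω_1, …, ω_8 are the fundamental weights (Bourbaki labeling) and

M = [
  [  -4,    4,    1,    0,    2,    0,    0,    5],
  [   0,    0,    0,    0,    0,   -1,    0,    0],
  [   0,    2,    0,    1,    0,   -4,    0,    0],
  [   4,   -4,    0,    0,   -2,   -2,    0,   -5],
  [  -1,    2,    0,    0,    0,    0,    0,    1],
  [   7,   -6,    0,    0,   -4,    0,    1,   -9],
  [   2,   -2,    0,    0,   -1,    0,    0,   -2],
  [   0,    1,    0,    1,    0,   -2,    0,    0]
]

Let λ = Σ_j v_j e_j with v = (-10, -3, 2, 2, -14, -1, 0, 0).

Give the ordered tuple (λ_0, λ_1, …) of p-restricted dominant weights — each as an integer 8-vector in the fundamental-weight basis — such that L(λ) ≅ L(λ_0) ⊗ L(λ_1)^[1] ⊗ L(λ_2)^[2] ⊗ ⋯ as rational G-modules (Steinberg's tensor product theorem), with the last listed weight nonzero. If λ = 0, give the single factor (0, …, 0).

((2, 1, 0, 2, 4, 4, 0, 1),)

Change of basis e → ω: c = M·v where v = (-10, -3, 2, 2, -14, -1, 0, 0):
  c_1 = (-4)·(-10) + (4)·(-3) + (1)·(2) + (0)·(2) + (2)·(-14) + (0)·(-1) + (0)·(0) + (5)·(0) = 2
  c_2 = (0)·(-10) + (0)·(-3) + (0)·(2) + (0)·(2) + (0)·(-14) + (-1)·(-1) + (0)·(0) + (0)·(0) = 1
  c_3 = (0)·(-10) + (2)·(-3) + (0)·(2) + (1)·(2) + (0)·(-14) + (-4)·(-1) + (0)·(0) + (0)·(0) = 0
  c_4 = (4)·(-10) + (-4)·(-3) + (0)·(2) + (0)·(2) + (-2)·(-14) + (-2)·(-1) + (0)·(0) + (-5)·(0) = 2
  c_5 = (-1)·(-10) + (2)·(-3) + (0)·(2) + (0)·(2) + (0)·(-14) + (0)·(-1) + (0)·(0) + (1)·(0) = 4
  c_6 = (7)·(-10) + (-6)·(-3) + (0)·(2) + (0)·(2) + (-4)·(-14) + (0)·(-1) + (1)·(0) + (-9)·(0) = 4
  c_7 = (2)·(-10) + (-2)·(-3) + (0)·(2) + (0)·(2) + (-1)·(-14) + (0)·(-1) + (0)·(0) + (-2)·(0) = 0
  c_8 = (0)·(-10) + (1)·(-3) + (0)·(2) + (1)·(2) + (0)·(-14) + (-2)·(-1) + (0)·(0) + (0)·(0) = 1
Expand coordinatewise in base 5:
  c_1 = 2 = 2·5^0
  c_2 = 1 = 1·5^0
  c_3 = 0
  c_4 = 2 = 2·5^0
  c_5 = 4 = 4·5^0
  c_6 = 4 = 4·5^0
  c_7 = 0
  c_8 = 1 = 1·5^0
λ_0 = (2, 1, 0, 2, 4, 4, 0, 1)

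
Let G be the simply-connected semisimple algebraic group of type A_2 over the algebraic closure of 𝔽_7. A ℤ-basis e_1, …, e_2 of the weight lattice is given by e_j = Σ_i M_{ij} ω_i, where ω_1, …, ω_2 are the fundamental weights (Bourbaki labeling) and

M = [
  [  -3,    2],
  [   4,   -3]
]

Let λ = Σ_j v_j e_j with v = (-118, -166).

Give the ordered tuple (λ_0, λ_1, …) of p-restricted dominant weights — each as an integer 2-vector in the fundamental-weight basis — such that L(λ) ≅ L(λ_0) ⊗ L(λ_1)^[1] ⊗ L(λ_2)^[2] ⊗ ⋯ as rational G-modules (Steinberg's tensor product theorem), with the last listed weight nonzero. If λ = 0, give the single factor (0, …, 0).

((1, 5), (3, 3))

Converting to the ω-basis (c_i = row i of M dotted with v = (-118, -166)):
  c_1 = (-3)·(-118) + (2)·(-166) = 22
  c_2 = (4)·(-118) + (-3)·(-166) = 26
Writing each c_i in base p = 7:
  c_1 = 22 = 1·7^0 + 3·7^1
  c_2 = 26 = 5·7^0 + 3·7^1
p-restricted factor λ_0 = (1, 5)
p-restricted factor λ_1 = (3, 3)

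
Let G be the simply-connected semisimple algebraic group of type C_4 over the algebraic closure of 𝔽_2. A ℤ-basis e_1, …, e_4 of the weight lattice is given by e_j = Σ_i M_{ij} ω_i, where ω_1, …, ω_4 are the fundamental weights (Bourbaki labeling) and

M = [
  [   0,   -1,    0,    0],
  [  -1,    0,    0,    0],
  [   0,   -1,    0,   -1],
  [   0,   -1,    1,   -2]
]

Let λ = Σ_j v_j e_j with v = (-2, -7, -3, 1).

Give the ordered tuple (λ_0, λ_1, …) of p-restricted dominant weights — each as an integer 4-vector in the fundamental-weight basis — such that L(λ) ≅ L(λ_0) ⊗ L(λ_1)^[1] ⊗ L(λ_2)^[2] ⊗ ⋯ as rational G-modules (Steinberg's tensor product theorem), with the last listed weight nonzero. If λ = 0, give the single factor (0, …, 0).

ω-coordinates c = M·v, v = (-2, -7, -3, 1):
  c_1 = 0*-2 + -1*-7 + 0*-3 + 0*1 = 7
  c_2 = -1*-2 + 0*-7 + 0*-3 + 0*1 = 2
  c_3 = 0*-2 + -1*-7 + 0*-3 + -1*1 = 6
  c_4 = 0*-2 + -1*-7 + 1*-3 + -2*1 = 2
Writing each c_i in base p = 2:
  c_1 = 7 = 1·2^0 + 1·2^1 + 1·2^2
  c_2 = 2 = 0·2^0 + 1·2^1
  c_3 = 6 = 0·2^0 + 1·2^1 + 1·2^2
  c_4 = 2 = 0·2^0 + 1·2^1
λ_0 = (1, 0, 0, 0)
λ_1 = (1, 1, 1, 1)
λ_2 = (1, 0, 1, 0)

((1, 0, 0, 0), (1, 1, 1, 1), (1, 0, 1, 0))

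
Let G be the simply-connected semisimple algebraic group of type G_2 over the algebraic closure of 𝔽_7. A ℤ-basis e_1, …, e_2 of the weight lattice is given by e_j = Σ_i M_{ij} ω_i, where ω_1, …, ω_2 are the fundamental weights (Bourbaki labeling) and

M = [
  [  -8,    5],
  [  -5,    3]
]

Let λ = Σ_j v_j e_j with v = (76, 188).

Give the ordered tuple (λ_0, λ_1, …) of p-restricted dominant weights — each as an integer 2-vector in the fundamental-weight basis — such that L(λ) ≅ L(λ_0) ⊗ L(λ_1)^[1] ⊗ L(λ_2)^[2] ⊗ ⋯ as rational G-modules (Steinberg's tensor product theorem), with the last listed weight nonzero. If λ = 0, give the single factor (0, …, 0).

Converting to the ω-basis (c_i = row i of M dotted with v = (76, 188)):
  c_1 = (-8)·(76) + 5·188 = 332
  c_2 = (-5)·(76) + 3·188 = 184
Expand coordinatewise in base 7:
  c_1 = 332 = 3·7^0 + 5·7^1 + 6·7^2
  c_2 = 184 = 2·7^0 + 5·7^1 + 3·7^2
λ_0 = (3, 2)
λ_1 = (5, 5)
λ_2 = (6, 3)

((3, 2), (5, 5), (6, 3))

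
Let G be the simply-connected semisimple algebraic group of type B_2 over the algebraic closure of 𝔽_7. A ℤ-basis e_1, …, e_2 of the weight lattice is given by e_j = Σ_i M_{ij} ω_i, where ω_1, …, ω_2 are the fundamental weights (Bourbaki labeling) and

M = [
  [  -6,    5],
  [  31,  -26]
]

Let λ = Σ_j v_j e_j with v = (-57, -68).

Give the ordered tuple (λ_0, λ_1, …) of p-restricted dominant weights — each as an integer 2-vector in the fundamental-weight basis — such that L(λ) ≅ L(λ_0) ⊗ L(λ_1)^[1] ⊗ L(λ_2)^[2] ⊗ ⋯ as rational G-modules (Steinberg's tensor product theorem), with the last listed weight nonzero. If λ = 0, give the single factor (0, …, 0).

((2, 1),)

In the fundamental-weight basis, λ has coordinates c = M·v (v = (-57, -68)):
  c_1 = (-6)·(-57) + (5)·(-68) = 2
  c_2 = (31)·(-57) + (-26)·(-68) = 1
Writing each c_i in base p = 7:
  c_1 = 2 = 2·7^0
  c_2 = 1 = 1·7^0
λ_0 = (2, 1)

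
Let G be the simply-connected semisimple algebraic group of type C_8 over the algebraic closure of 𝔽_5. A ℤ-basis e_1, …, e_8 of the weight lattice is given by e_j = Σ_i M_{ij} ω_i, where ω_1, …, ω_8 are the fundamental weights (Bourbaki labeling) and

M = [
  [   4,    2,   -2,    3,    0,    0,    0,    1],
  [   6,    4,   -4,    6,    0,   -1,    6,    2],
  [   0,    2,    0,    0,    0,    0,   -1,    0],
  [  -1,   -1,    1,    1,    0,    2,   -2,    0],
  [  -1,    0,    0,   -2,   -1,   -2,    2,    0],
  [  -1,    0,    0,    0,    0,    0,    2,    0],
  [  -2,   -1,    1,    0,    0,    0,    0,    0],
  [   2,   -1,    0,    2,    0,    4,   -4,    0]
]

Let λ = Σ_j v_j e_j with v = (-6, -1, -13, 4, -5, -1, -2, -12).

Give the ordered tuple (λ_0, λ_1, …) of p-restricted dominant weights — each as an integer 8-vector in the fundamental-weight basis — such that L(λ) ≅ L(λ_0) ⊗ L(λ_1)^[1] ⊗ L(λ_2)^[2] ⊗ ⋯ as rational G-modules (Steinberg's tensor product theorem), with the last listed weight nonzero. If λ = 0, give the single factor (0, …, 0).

((0, 1, 0, 0, 1, 2, 0, 1),)

Change of basis e → ω: c = M·v where v = (-6, -1, -13, 4, -5, -1, -2, -12):
  c_1 = (4)·(-6) + (2)·(-1) + (-2)·(-13) + 3·4 + (0)·(-5) + (0)·(-1) + (0)·(-2) + (1)·(-12) = 0
  c_2 = (6)·(-6) + (4)·(-1) + (-4)·(-13) + 6·4 + (0)·(-5) + (-1)·(-1) + (6)·(-2) + (2)·(-12) = 1
  c_3 = (0)·(-6) + (2)·(-1) + (0)·(-13) + 0·4 + (0)·(-5) + (0)·(-1) + (-1)·(-2) + (0)·(-12) = 0
  c_4 = (-1)·(-6) + (-1)·(-1) + (1)·(-13) + 1·4 + (0)·(-5) + (2)·(-1) + (-2)·(-2) + (0)·(-12) = 0
  c_5 = (-1)·(-6) + (0)·(-1) + (0)·(-13) + (-2)·(4) + (-1)·(-5) + (-2)·(-1) + (2)·(-2) + (0)·(-12) = 1
  c_6 = (-1)·(-6) + (0)·(-1) + (0)·(-13) + 0·4 + (0)·(-5) + (0)·(-1) + (2)·(-2) + (0)·(-12) = 2
  c_7 = (-2)·(-6) + (-1)·(-1) + (1)·(-13) + 0·4 + (0)·(-5) + (0)·(-1) + (0)·(-2) + (0)·(-12) = 0
  c_8 = (2)·(-6) + (-1)·(-1) + (0)·(-13) + 2·4 + (0)·(-5) + (4)·(-1) + (-4)·(-2) + (0)·(-12) = 1
Base-5 expansion of each c_i:
  c_1 = 0
  c_2 = 1 = 1·5^0
  c_3 = 0
  c_4 = 0
  c_5 = 1 = 1·5^0
  c_6 = 2 = 2·5^0
  c_7 = 0
  c_8 = 1 = 1·5^0
Factor λ_0 = (0, 1, 0, 0, 1, 2, 0, 1)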